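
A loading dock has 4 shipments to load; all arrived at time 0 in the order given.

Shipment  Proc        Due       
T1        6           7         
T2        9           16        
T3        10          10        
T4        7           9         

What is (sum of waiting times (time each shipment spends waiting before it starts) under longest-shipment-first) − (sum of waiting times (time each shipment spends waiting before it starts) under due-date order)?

13

LPT (decreasing processing time): T3 T2 T4 T1.
T3: waits 0, runs 0→10
T2: waits 10, runs 10→19
T4: waits 19, runs 19→26
T1: waits 26, runs 26→32
Sum = 0+10+19+26 = 55.
EDD (increasing due date): T1 T4 T3 T2.
T1: waits 0, runs 0→6
T4: waits 6, runs 6→13
T3: waits 13, runs 13→23
T2: waits 23, runs 23→32
Sum = 0+6+13+23 = 42.
Difference = 55 − 42 = 13.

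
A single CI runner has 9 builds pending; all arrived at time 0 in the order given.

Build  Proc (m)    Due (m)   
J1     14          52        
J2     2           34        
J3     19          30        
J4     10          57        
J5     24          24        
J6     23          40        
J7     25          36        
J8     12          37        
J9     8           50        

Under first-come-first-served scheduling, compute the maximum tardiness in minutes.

92

FIFO (arrival order): J1 J2 J3 J4 J5 J6 J7 J8 J9.
J1: 0→14, due 52, tardiness 0
J2: 14→16, due 34, tardiness 0
J3: 16→35, due 30, tardiness 5
J4: 35→45, due 57, tardiness 0
J5: 45→69, due 24, tardiness 45
J6: 69→92, due 40, tardiness 52
J7: 92→117, due 36, tardiness 81
J8: 117→129, due 37, tardiness 92
J9: 129→137, due 50, tardiness 87
Maximum = 92.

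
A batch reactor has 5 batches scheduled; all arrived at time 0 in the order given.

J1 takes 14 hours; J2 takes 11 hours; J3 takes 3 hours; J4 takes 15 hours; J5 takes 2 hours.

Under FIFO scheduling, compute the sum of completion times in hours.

155

FIFO (arrival order): J1 J2 J3 J4 J5.
J1: 0→14
J2: 14→25
J3: 25→28
J4: 28→43
J5: 43→45
Sum = 14+25+28+43+45 = 155.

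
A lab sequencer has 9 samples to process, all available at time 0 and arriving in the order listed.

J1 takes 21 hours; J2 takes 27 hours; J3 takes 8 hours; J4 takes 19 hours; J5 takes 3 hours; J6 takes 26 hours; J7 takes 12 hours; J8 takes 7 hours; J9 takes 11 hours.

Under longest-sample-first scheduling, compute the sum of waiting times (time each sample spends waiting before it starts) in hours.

LPT (decreasing processing time): J2 J6 J1 J4 J7 J9 J3 J8 J5.
J2: waits 0, runs 0→27
J6: waits 27, runs 27→53
J1: waits 53, runs 53→74
J4: waits 74, runs 74→93
J7: waits 93, runs 93→105
J9: waits 105, runs 105→116
J3: waits 116, runs 116→124
J8: waits 124, runs 124→131
J5: waits 131, runs 131→134
Sum = 0+27+53+74+93+105+116+124+131 = 723.

723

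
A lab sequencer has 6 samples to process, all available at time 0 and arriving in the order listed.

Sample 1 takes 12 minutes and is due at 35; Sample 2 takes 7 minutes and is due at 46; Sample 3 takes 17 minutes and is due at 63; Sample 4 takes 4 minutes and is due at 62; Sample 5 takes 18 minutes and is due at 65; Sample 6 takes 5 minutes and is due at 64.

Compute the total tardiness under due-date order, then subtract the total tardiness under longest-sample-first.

-21

EDD (increasing due date): Sample 1 Sample 2 Sample 4 Sample 3 Sample 6 Sample 5.
Sample 1: 0→12, due 35, tardiness 0
Sample 2: 12→19, due 46, tardiness 0
Sample 4: 19→23, due 62, tardiness 0
Sample 3: 23→40, due 63, tardiness 0
Sample 6: 40→45, due 64, tardiness 0
Sample 5: 45→63, due 65, tardiness 0
Sum = 0+0+0+0+0+0 = 0.
LPT (decreasing processing time): Sample 5 Sample 3 Sample 1 Sample 2 Sample 6 Sample 4.
Sample 5: 0→18, due 65, tardiness 0
Sample 3: 18→35, due 63, tardiness 0
Sample 1: 35→47, due 35, tardiness 12
Sample 2: 47→54, due 46, tardiness 8
Sample 6: 54→59, due 64, tardiness 0
Sample 4: 59→63, due 62, tardiness 1
Sum = 0+0+12+8+0+1 = 21.
Difference = 0 − 21 = -21.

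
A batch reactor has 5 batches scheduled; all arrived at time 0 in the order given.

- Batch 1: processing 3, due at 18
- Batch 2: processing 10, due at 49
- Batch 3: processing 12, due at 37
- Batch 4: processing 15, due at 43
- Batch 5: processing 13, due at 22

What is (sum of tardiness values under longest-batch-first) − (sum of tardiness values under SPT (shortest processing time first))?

19

LPT (decreasing processing time): Batch 4 Batch 5 Batch 3 Batch 2 Batch 1.
Batch 4: 0→15, due 43, tardiness 0
Batch 5: 15→28, due 22, tardiness 6
Batch 3: 28→40, due 37, tardiness 3
Batch 2: 40→50, due 49, tardiness 1
Batch 1: 50→53, due 18, tardiness 35
Sum = 0+6+3+1+35 = 45.
SPT (increasing processing time): Batch 1 Batch 2 Batch 3 Batch 5 Batch 4.
Batch 1: 0→3, due 18, tardiness 0
Batch 2: 3→13, due 49, tardiness 0
Batch 3: 13→25, due 37, tardiness 0
Batch 5: 25→38, due 22, tardiness 16
Batch 4: 38→53, due 43, tardiness 10
Sum = 0+0+0+16+10 = 26.
Difference = 45 − 26 = 19.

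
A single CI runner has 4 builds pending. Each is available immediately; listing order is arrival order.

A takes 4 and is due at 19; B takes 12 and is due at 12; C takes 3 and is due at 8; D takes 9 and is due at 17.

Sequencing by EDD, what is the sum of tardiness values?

EDD (increasing due date): C B D A.
C: 0→3, due 8, tardiness 0
B: 3→15, due 12, tardiness 3
D: 15→24, due 17, tardiness 7
A: 24→28, due 19, tardiness 9
Sum = 0+3+7+9 = 19.

19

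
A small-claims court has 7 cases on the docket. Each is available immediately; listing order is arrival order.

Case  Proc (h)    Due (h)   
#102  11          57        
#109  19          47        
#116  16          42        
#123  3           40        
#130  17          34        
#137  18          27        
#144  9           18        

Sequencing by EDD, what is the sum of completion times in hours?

EDD (increasing due date): #144 #137 #130 #123 #116 #109 #102.
#144: 0→9
#137: 9→27
#130: 27→44
#123: 44→47
#116: 47→63
#109: 63→82
#102: 82→93
Sum = 9+27+44+47+63+82+93 = 365.

365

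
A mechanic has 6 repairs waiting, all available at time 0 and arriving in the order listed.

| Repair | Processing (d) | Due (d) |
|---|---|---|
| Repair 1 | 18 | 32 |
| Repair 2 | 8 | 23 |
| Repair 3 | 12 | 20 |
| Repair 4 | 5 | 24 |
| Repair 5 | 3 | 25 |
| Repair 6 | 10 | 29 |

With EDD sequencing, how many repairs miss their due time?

EDD (increasing due date): Repair 3 Repair 2 Repair 4 Repair 5 Repair 6 Repair 1.
Repair 3: 0→12, due 20, tardiness 0
Repair 2: 12→20, due 23, tardiness 0
Repair 4: 20→25, due 24, tardiness 1
Repair 5: 25→28, due 25, tardiness 3
Repair 6: 28→38, due 29, tardiness 9
Repair 1: 38→56, due 32, tardiness 24
Late repairs: 4.

4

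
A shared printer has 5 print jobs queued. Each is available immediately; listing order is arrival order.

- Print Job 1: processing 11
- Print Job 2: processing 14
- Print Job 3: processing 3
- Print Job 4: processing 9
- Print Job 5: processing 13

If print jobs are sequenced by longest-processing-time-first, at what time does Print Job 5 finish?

LPT (decreasing processing time): Print Job 2 Print Job 5 Print Job 1 Print Job 4 Print Job 3.
Print Job 2: 0→14
Print Job 5: 14→27

27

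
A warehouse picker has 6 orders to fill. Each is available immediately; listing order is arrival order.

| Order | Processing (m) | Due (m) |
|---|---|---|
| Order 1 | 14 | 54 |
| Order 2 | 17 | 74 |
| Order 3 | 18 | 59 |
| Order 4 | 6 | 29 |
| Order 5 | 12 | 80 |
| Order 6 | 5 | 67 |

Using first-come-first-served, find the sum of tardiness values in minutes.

31

FIFO (arrival order): Order 1 Order 2 Order 3 Order 4 Order 5 Order 6.
Order 1: 0→14, due 54, tardiness 0
Order 2: 14→31, due 74, tardiness 0
Order 3: 31→49, due 59, tardiness 0
Order 4: 49→55, due 29, tardiness 26
Order 5: 55→67, due 80, tardiness 0
Order 6: 67→72, due 67, tardiness 5
Sum = 0+0+0+26+0+5 = 31.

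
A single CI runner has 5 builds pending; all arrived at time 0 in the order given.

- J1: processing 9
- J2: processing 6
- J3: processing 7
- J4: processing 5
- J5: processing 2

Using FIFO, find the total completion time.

102

FIFO (arrival order): J1 J2 J3 J4 J5.
J1: 0→9
J2: 9→15
J3: 15→22
J4: 22→27
J5: 27→29
Sum = 9+15+22+27+29 = 102.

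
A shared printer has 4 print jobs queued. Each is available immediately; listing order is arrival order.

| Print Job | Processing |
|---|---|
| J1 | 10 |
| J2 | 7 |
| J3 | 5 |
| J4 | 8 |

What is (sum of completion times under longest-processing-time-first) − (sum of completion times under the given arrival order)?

4

LPT (decreasing processing time): J1 J4 J2 J3.
J1: 0→10
J4: 10→18
J2: 18→25
J3: 25→30
Sum = 10+18+25+30 = 83.
FIFO (arrival order): J1 J2 J3 J4.
J1: 0→10
J2: 10→17
J3: 17→22
J4: 22→30
Sum = 10+17+22+30 = 79.
Difference = 83 − 79 = 4.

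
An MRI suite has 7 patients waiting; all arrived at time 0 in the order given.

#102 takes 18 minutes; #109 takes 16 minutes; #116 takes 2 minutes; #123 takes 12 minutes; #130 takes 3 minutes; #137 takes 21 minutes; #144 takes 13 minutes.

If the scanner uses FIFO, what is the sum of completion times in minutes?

344

FIFO (arrival order): #102 #109 #116 #123 #130 #137 #144.
#102: 0→18
#109: 18→34
#116: 34→36
#123: 36→48
#130: 48→51
#137: 51→72
#144: 72→85
Sum = 18+34+36+48+51+72+85 = 344.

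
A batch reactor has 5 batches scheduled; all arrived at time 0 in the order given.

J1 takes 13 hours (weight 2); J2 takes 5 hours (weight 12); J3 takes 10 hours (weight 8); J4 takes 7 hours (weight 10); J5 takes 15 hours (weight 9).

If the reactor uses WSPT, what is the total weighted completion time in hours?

789

WSPT (decreasing weight/processing-time ratio): J2 J4 J3 J5 J1.
J2: finishes 5, weight 12, w·C = 60
J4: finishes 12, weight 10, w·C = 120
J3: finishes 22, weight 8, w·C = 176
J5: finishes 37, weight 9, w·C = 333
J1: finishes 50, weight 2, w·C = 100
Sum = 60+120+176+333+100 = 789.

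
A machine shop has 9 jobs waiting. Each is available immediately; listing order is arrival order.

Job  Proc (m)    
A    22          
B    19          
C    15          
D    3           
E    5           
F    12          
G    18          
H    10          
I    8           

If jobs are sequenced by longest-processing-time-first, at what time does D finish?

112

LPT (decreasing processing time): A B G C F H I E D.
A: 0→22
B: 22→41
G: 41→59
C: 59→74
F: 74→86
H: 86→96
I: 96→104
E: 104→109
D: 109→112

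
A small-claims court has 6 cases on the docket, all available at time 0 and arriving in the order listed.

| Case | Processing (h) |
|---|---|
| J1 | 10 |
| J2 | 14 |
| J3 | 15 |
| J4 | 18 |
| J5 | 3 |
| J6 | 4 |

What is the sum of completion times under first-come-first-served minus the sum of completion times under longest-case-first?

FIFO (arrival order): J1 J2 J3 J4 J5 J6.
J1: 0→10
J2: 10→24
J3: 24→39
J4: 39→57
J5: 57→60
J6: 60→64
Sum = 10+24+39+57+60+64 = 254.
LPT (decreasing processing time): J4 J3 J2 J1 J6 J5.
J4: 0→18
J3: 18→33
J2: 33→47
J1: 47→57
J6: 57→61
J5: 61→64
Sum = 18+33+47+57+61+64 = 280.
Difference = 254 − 280 = -26.

-26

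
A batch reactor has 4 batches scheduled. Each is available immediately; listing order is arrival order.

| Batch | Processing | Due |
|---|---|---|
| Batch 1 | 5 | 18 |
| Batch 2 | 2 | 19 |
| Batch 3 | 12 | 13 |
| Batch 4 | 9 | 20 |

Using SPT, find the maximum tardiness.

SPT (increasing processing time): Batch 2 Batch 1 Batch 4 Batch 3.
Batch 2: 0→2, due 19, tardiness 0
Batch 1: 2→7, due 18, tardiness 0
Batch 4: 7→16, due 20, tardiness 0
Batch 3: 16→28, due 13, tardiness 15
Maximum = 15.

15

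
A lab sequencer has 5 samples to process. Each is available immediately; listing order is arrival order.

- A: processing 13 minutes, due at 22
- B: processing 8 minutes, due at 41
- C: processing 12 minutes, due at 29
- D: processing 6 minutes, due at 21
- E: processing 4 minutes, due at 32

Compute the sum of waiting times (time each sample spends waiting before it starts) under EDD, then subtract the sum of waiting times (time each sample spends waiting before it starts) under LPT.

-19

EDD (increasing due date): D A C E B.
D: waits 0, runs 0→6
A: waits 6, runs 6→19
C: waits 19, runs 19→31
E: waits 31, runs 31→35
B: waits 35, runs 35→43
Sum = 0+6+19+31+35 = 91.
LPT (decreasing processing time): A C B D E.
A: waits 0, runs 0→13
C: waits 13, runs 13→25
B: waits 25, runs 25→33
D: waits 33, runs 33→39
E: waits 39, runs 39→43
Sum = 0+13+25+33+39 = 110.
Difference = 91 − 110 = -19.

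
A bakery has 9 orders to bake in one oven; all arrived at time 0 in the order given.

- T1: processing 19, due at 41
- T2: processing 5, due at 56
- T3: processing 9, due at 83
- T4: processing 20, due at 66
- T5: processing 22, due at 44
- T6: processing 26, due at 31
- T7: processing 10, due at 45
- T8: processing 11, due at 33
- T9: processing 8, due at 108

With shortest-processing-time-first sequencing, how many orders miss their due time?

SPT (increasing processing time): T2 T9 T3 T7 T8 T1 T4 T5 T6.
T2: 0→5, due 56, tardiness 0
T9: 5→13, due 108, tardiness 0
T3: 13→22, due 83, tardiness 0
T7: 22→32, due 45, tardiness 0
T8: 32→43, due 33, tardiness 10
T1: 43→62, due 41, tardiness 21
T4: 62→82, due 66, tardiness 16
T5: 82→104, due 44, tardiness 60
T6: 104→130, due 31, tardiness 99
Late orders: 5.

5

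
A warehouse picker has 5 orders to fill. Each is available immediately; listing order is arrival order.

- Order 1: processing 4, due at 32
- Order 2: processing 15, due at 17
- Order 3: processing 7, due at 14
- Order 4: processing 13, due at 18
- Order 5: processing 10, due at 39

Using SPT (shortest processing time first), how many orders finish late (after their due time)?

SPT (increasing processing time): Order 1 Order 3 Order 5 Order 4 Order 2.
Order 1: 0→4, due 32, tardiness 0
Order 3: 4→11, due 14, tardiness 0
Order 5: 11→21, due 39, tardiness 0
Order 4: 21→34, due 18, tardiness 16
Order 2: 34→49, due 17, tardiness 32
Late orders: 2.

2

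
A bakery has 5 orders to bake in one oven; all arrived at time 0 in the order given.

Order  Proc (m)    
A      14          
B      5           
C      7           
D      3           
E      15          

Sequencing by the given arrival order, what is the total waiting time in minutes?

88

FIFO (arrival order): A B C D E.
A: waits 0, runs 0→14
B: waits 14, runs 14→19
C: waits 19, runs 19→26
D: waits 26, runs 26→29
E: waits 29, runs 29→44
Sum = 0+14+19+26+29 = 88.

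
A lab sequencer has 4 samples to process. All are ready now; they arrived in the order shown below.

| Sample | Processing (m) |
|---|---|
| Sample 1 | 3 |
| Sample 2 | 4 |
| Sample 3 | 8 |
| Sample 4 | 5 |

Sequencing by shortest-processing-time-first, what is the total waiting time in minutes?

SPT (increasing processing time): Sample 1 Sample 2 Sample 4 Sample 3.
Sample 1: waits 0, runs 0→3
Sample 2: waits 3, runs 3→7
Sample 4: waits 7, runs 7→12
Sample 3: waits 12, runs 12→20
Sum = 0+3+7+12 = 22.

22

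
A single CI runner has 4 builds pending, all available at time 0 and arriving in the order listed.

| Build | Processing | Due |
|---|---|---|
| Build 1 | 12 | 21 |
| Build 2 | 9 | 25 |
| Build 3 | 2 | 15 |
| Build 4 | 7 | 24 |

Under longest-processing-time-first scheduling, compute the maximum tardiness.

15

LPT (decreasing processing time): Build 1 Build 2 Build 4 Build 3.
Build 1: 0→12, due 21, tardiness 0
Build 2: 12→21, due 25, tardiness 0
Build 4: 21→28, due 24, tardiness 4
Build 3: 28→30, due 15, tardiness 15
Maximum = 15.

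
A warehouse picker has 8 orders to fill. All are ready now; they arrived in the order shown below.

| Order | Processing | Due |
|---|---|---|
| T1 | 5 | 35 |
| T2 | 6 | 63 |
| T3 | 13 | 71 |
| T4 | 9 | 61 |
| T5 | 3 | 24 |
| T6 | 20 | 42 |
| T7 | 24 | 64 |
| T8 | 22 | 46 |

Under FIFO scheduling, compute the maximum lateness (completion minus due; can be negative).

56

FIFO (arrival order): T1 T2 T3 T4 T5 T6 T7 T8.
T1: 0→5, due 35, lateness -30
T2: 5→11, due 63, lateness -52
T3: 11→24, due 71, lateness -47
T4: 24→33, due 61, lateness -28
T5: 33→36, due 24, lateness 12
T6: 36→56, due 42, lateness 14
T7: 56→80, due 64, lateness 16
T8: 80→102, due 46, lateness 56
Maximum = 56.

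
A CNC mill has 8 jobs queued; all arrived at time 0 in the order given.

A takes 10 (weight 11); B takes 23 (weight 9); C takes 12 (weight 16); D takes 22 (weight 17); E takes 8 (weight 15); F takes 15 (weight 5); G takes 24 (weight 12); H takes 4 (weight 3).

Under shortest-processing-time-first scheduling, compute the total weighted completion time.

4692

SPT (increasing processing time): H E A C F D B G.
H: finishes 4, weight 3, w·C = 12
E: finishes 12, weight 15, w·C = 180
A: finishes 22, weight 11, w·C = 242
C: finishes 34, weight 16, w·C = 544
F: finishes 49, weight 5, w·C = 245
D: finishes 71, weight 17, w·C = 1207
B: finishes 94, weight 9, w·C = 846
G: finishes 118, weight 12, w·C = 1416
Sum = 12+180+242+544+245+1207+846+1416 = 4692.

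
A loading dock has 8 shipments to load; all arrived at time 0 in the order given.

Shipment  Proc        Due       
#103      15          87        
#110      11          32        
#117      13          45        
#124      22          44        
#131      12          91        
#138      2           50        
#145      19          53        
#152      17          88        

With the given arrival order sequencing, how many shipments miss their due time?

FIFO (arrival order): #103 #110 #117 #124 #131 #138 #145 #152.
#103: 0→15, due 87, tardiness 0
#110: 15→26, due 32, tardiness 0
#117: 26→39, due 45, tardiness 0
#124: 39→61, due 44, tardiness 17
#131: 61→73, due 91, tardiness 0
#138: 73→75, due 50, tardiness 25
#145: 75→94, due 53, tardiness 41
#152: 94→111, due 88, tardiness 23
Late shipments: 4.

4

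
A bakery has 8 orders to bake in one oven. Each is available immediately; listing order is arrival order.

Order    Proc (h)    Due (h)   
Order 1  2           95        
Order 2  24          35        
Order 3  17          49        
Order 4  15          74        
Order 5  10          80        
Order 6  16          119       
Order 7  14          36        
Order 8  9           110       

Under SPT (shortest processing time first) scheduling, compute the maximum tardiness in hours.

72

SPT (increasing processing time): Order 1 Order 8 Order 5 Order 7 Order 4 Order 6 Order 3 Order 2.
Order 1: 0→2, due 95, tardiness 0
Order 8: 2→11, due 110, tardiness 0
Order 5: 11→21, due 80, tardiness 0
Order 7: 21→35, due 36, tardiness 0
Order 4: 35→50, due 74, tardiness 0
Order 6: 50→66, due 119, tardiness 0
Order 3: 66→83, due 49, tardiness 34
Order 2: 83→107, due 35, tardiness 72
Maximum = 72.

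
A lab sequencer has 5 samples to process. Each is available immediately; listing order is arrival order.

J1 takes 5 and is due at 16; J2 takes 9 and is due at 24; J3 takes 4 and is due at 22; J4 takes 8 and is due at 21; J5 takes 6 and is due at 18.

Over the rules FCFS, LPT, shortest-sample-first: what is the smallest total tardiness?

FIFO (arrival order): J1 J2 J3 J4 J5.
J1: 0→5, due 16, tardiness 0
J2: 5→14, due 24, tardiness 0
J3: 14→18, due 22, tardiness 0
J4: 18→26, due 21, tardiness 5
J5: 26→32, due 18, tardiness 14
Sum = 0+0+0+5+14 = 19.
LPT (decreasing processing time): J2 J4 J5 J1 J3.
J2: 0→9, due 24, tardiness 0
J4: 9→17, due 21, tardiness 0
J5: 17→23, due 18, tardiness 5
J1: 23→28, due 16, tardiness 12
J3: 28→32, due 22, tardiness 10
Sum = 0+0+5+12+10 = 27.
SPT (increasing processing time): J3 J1 J5 J4 J2.
J3: 0→4, due 22, tardiness 0
J1: 4→9, due 16, tardiness 0
J5: 9→15, due 18, tardiness 0
J4: 15→23, due 21, tardiness 2
J2: 23→32, due 24, tardiness 8
Sum = 0+0+0+2+8 = 10.
FIFO 19, LPT 27, SPT 10 → minimum 10.

10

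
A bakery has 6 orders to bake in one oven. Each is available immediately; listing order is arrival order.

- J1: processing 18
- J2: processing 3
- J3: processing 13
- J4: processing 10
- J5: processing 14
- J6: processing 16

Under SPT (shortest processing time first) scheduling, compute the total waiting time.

SPT (increasing processing time): J2 J4 J3 J5 J6 J1.
J2: waits 0, runs 0→3
J4: waits 3, runs 3→13
J3: waits 13, runs 13→26
J5: waits 26, runs 26→40
J6: waits 40, runs 40→56
J1: waits 56, runs 56→74
Sum = 0+3+13+26+40+56 = 138.

138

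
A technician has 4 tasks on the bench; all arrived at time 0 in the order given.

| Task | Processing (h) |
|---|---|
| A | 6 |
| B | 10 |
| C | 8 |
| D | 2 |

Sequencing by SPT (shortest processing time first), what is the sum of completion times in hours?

SPT (increasing processing time): D A C B.
D: 0→2
A: 2→8
C: 8→16
B: 16→26
Sum = 2+8+16+26 = 52.

52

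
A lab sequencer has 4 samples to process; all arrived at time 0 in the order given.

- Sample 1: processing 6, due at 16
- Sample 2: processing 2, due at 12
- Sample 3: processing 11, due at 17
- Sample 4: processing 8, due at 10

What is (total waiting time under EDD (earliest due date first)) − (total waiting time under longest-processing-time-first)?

-21

EDD (increasing due date): Sample 4 Sample 2 Sample 1 Sample 3.
Sample 4: waits 0, runs 0→8
Sample 2: waits 8, runs 8→10
Sample 1: waits 10, runs 10→16
Sample 3: waits 16, runs 16→27
Sum = 0+8+10+16 = 34.
LPT (decreasing processing time): Sample 3 Sample 4 Sample 1 Sample 2.
Sample 3: waits 0, runs 0→11
Sample 4: waits 11, runs 11→19
Sample 1: waits 19, runs 19→25
Sample 2: waits 25, runs 25→27
Sum = 0+11+19+25 = 55.
Difference = 34 − 55 = -21.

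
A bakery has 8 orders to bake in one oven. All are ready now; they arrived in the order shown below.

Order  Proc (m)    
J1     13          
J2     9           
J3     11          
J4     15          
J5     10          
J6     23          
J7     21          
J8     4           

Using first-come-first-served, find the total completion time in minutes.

FIFO (arrival order): J1 J2 J3 J4 J5 J6 J7 J8.
J1: 0→13
J2: 13→22
J3: 22→33
J4: 33→48
J5: 48→58
J6: 58→81
J7: 81→102
J8: 102→106
Sum = 13+22+33+48+58+81+102+106 = 463.

463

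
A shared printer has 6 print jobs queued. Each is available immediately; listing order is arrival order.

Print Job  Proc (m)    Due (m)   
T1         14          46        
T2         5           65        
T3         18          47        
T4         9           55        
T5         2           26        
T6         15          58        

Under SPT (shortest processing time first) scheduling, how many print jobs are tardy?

SPT (increasing processing time): T5 T2 T4 T1 T6 T3.
T5: 0→2, due 26, tardiness 0
T2: 2→7, due 65, tardiness 0
T4: 7→16, due 55, tardiness 0
T1: 16→30, due 46, tardiness 0
T6: 30→45, due 58, tardiness 0
T3: 45→63, due 47, tardiness 16
Late print jobs: 1.

1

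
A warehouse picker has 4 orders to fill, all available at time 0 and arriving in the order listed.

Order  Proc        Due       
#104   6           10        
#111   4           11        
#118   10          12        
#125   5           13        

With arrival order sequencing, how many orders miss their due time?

FIFO (arrival order): #104 #111 #118 #125.
#104: 0→6, due 10, tardiness 0
#111: 6→10, due 11, tardiness 0
#118: 10→20, due 12, tardiness 8
#125: 20→25, due 13, tardiness 12
Late orders: 2.

2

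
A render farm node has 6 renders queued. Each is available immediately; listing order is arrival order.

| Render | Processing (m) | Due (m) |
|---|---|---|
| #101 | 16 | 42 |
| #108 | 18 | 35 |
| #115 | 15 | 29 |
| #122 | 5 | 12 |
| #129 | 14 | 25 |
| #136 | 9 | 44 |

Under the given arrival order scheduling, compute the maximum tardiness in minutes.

43

FIFO (arrival order): #101 #108 #115 #122 #129 #136.
#101: 0→16, due 42, tardiness 0
#108: 16→34, due 35, tardiness 0
#115: 34→49, due 29, tardiness 20
#122: 49→54, due 12, tardiness 42
#129: 54→68, due 25, tardiness 43
#136: 68→77, due 44, tardiness 33
Maximum = 43.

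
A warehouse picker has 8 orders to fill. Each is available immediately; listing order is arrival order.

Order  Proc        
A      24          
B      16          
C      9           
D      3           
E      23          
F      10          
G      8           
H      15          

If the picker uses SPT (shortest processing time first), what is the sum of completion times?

SPT (increasing processing time): D G C F H B E A.
D: 0→3
G: 3→11
C: 11→20
F: 20→30
H: 30→45
B: 45→61
E: 61→84
A: 84→108
Sum = 3+11+20+30+45+61+84+108 = 362.

362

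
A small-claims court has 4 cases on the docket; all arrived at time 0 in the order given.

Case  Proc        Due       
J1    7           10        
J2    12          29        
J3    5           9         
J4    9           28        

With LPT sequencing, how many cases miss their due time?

LPT (decreasing processing time): J2 J4 J1 J3.
J2: 0→12, due 29, tardiness 0
J4: 12→21, due 28, tardiness 0
J1: 21→28, due 10, tardiness 18
J3: 28→33, due 9, tardiness 24
Late cases: 2.

2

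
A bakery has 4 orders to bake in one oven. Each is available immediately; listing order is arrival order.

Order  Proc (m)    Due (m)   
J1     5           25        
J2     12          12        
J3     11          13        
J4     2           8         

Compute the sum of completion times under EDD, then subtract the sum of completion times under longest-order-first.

EDD (increasing due date): J4 J2 J3 J1.
J4: 0→2
J2: 2→14
J3: 14→25
J1: 25→30
Sum = 2+14+25+30 = 71.
LPT (decreasing processing time): J2 J3 J1 J4.
J2: 0→12
J3: 12→23
J1: 23→28
J4: 28→30
Sum = 12+23+28+30 = 93.
Difference = 71 − 93 = -22.

-22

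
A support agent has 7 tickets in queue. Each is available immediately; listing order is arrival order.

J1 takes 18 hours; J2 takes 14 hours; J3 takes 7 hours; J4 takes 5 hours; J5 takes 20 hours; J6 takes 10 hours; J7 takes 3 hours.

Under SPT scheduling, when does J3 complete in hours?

SPT (increasing processing time): J7 J4 J3 J6 J2 J1 J5.
J7: 0→3
J4: 3→8
J3: 8→15

15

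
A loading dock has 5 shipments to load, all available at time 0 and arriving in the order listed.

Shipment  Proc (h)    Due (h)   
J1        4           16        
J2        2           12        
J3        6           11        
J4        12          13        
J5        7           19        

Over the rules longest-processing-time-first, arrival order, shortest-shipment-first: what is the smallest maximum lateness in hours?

LPT (decreasing processing time): J4 J5 J3 J1 J2.
J4: 0→12, due 13, lateness -1
J5: 12→19, due 19, lateness 0
J3: 19→25, due 11, lateness 14
J1: 25→29, due 16, lateness 13
J2: 29→31, due 12, lateness 19
Maximum = 19.
FIFO (arrival order): J1 J2 J3 J4 J5.
J1: 0→4, due 16, lateness -12
J2: 4→6, due 12, lateness -6
J3: 6→12, due 11, lateness 1
J4: 12→24, due 13, lateness 11
J5: 24→31, due 19, lateness 12
Maximum = 12.
SPT (increasing processing time): J2 J1 J3 J5 J4.
J2: 0→2, due 12, lateness -10
J1: 2→6, due 16, lateness -10
J3: 6→12, due 11, lateness 1
J5: 12→19, due 19, lateness 0
J4: 19→31, due 13, lateness 18
Maximum = 18.
LPT 19, FIFO 12, SPT 18 → minimum 12.

12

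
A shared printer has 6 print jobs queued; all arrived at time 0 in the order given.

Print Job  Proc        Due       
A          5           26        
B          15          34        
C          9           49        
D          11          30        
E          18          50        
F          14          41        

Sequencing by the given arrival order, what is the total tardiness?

FIFO (arrival order): A B C D E F.
A: 0→5, due 26, tardiness 0
B: 5→20, due 34, tardiness 0
C: 20→29, due 49, tardiness 0
D: 29→40, due 30, tardiness 10
E: 40→58, due 50, tardiness 8
F: 58→72, due 41, tardiness 31
Sum = 0+0+0+10+8+31 = 49.

49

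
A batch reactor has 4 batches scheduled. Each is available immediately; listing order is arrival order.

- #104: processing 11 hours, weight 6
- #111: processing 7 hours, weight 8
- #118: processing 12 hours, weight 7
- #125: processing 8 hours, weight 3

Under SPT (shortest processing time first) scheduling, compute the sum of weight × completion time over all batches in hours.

523

SPT (increasing processing time): #111 #125 #104 #118.
#111: finishes 7, weight 8, w·C = 56
#125: finishes 15, weight 3, w·C = 45
#104: finishes 26, weight 6, w·C = 156
#118: finishes 38, weight 7, w·C = 266
Sum = 56+45+156+266 = 523.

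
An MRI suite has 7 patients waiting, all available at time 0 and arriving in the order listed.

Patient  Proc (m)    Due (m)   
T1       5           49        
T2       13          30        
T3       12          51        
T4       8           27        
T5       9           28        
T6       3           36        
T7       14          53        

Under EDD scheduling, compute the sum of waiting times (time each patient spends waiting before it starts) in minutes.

EDD (increasing due date): T4 T5 T2 T6 T1 T3 T7.
T4: waits 0, runs 0→8
T5: waits 8, runs 8→17
T2: waits 17, runs 17→30
T6: waits 30, runs 30→33
T1: waits 33, runs 33→38
T3: waits 38, runs 38→50
T7: waits 50, runs 50→64
Sum = 0+8+17+30+33+38+50 = 176.

176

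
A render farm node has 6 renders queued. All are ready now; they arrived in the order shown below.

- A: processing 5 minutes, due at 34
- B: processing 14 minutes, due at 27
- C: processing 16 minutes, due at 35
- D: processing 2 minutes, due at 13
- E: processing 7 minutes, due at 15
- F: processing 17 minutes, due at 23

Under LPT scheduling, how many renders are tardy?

4

LPT (decreasing processing time): F C B E A D.
F: 0→17, due 23, tardiness 0
C: 17→33, due 35, tardiness 0
B: 33→47, due 27, tardiness 20
E: 47→54, due 15, tardiness 39
A: 54→59, due 34, tardiness 25
D: 59→61, due 13, tardiness 48
Late renders: 4.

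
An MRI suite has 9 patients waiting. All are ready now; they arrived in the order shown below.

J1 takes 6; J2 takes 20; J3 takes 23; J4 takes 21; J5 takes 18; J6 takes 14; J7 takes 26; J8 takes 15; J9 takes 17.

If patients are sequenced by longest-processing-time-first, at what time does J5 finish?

108

LPT (decreasing processing time): J7 J3 J4 J2 J5 J9 J8 J6 J1.
J7: 0→26
J3: 26→49
J4: 49→70
J2: 70→90
J5: 90→108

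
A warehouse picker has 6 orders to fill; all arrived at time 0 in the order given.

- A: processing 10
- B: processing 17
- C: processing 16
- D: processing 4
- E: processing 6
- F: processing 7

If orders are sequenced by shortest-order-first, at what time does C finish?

SPT (increasing processing time): D E F A C B.
D: 0→4
E: 4→10
F: 10→17
A: 17→27
C: 27→43

43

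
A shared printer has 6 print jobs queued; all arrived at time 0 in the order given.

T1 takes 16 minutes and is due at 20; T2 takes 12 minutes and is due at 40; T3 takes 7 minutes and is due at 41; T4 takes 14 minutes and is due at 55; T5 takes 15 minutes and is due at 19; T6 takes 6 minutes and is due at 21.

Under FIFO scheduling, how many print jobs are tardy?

FIFO (arrival order): T1 T2 T3 T4 T5 T6.
T1: 0→16, due 20, tardiness 0
T2: 16→28, due 40, tardiness 0
T3: 28→35, due 41, tardiness 0
T4: 35→49, due 55, tardiness 0
T5: 49→64, due 19, tardiness 45
T6: 64→70, due 21, tardiness 49
Late print jobs: 2.

2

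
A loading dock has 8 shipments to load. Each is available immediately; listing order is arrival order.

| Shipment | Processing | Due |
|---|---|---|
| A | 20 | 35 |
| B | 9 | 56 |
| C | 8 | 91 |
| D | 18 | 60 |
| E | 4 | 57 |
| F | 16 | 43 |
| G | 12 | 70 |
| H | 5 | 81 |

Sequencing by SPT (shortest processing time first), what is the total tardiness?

SPT (increasing processing time): E H C B G F D A.
E: 0→4, due 57, tardiness 0
H: 4→9, due 81, tardiness 0
C: 9→17, due 91, tardiness 0
B: 17→26, due 56, tardiness 0
G: 26→38, due 70, tardiness 0
F: 38→54, due 43, tardiness 11
D: 54→72, due 60, tardiness 12
A: 72→92, due 35, tardiness 57
Sum = 0+0+0+0+0+11+12+57 = 80.

80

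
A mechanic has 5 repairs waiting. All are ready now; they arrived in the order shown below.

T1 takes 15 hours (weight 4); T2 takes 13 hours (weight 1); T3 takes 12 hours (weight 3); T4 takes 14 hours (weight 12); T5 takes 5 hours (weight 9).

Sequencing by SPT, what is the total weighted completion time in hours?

890

SPT (increasing processing time): T5 T3 T2 T4 T1.
T5: finishes 5, weight 9, w·C = 45
T3: finishes 17, weight 3, w·C = 51
T2: finishes 30, weight 1, w·C = 30
T4: finishes 44, weight 12, w·C = 528
T1: finishes 59, weight 4, w·C = 236
Sum = 45+51+30+528+236 = 890.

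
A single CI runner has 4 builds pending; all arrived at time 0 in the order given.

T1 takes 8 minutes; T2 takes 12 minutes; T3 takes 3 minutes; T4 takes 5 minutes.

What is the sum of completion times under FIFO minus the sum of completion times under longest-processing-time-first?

FIFO (arrival order): T1 T2 T3 T4.
T1: 0→8
T2: 8→20
T3: 20→23
T4: 23→28
Sum = 8+20+23+28 = 79.
LPT (decreasing processing time): T2 T1 T4 T3.
T2: 0→12
T1: 12→20
T4: 20→25
T3: 25→28
Sum = 12+20+25+28 = 85.
Difference = 79 − 85 = -6.

-6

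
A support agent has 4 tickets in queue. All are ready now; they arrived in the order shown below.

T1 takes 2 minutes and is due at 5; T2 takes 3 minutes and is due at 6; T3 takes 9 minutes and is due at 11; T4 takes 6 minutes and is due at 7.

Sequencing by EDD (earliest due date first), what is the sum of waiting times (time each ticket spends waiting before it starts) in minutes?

EDD (increasing due date): T1 T2 T4 T3.
T1: waits 0, runs 0→2
T2: waits 2, runs 2→5
T4: waits 5, runs 5→11
T3: waits 11, runs 11→20
Sum = 0+2+5+11 = 18.

18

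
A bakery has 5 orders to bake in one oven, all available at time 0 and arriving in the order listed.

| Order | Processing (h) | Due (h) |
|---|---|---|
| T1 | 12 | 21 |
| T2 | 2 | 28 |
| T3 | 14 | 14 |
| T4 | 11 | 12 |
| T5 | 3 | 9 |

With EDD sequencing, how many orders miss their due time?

4

EDD (increasing due date): T5 T4 T3 T1 T2.
T5: 0→3, due 9, tardiness 0
T4: 3→14, due 12, tardiness 2
T3: 14→28, due 14, tardiness 14
T1: 28→40, due 21, tardiness 19
T2: 40→42, due 28, tardiness 14
Late orders: 4.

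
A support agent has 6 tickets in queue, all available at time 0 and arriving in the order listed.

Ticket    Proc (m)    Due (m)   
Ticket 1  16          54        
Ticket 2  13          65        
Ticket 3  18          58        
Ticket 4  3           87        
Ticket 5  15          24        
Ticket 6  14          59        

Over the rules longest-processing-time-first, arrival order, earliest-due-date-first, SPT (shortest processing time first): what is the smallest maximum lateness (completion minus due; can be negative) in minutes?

11

LPT (decreasing processing time): Ticket 3 Ticket 1 Ticket 5 Ticket 6 Ticket 2 Ticket 4.
Ticket 3: 0→18, due 58, lateness -40
Ticket 1: 18→34, due 54, lateness -20
Ticket 5: 34→49, due 24, lateness 25
Ticket 6: 49→63, due 59, lateness 4
Ticket 2: 63→76, due 65, lateness 11
Ticket 4: 76→79, due 87, lateness -8
Maximum = 25.
FIFO (arrival order): Ticket 1 Ticket 2 Ticket 3 Ticket 4 Ticket 5 Ticket 6.
Ticket 1: 0→16, due 54, lateness -38
Ticket 2: 16→29, due 65, lateness -36
Ticket 3: 29→47, due 58, lateness -11
Ticket 4: 47→50, due 87, lateness -37
Ticket 5: 50→65, due 24, lateness 41
Ticket 6: 65→79, due 59, lateness 20
Maximum = 41.
EDD (increasing due date): Ticket 5 Ticket 1 Ticket 3 Ticket 6 Ticket 2 Ticket 4.
Ticket 5: 0→15, due 24, lateness -9
Ticket 1: 15→31, due 54, lateness -23
Ticket 3: 31→49, due 58, lateness -9
Ticket 6: 49→63, due 59, lateness 4
Ticket 2: 63→76, due 65, lateness 11
Ticket 4: 76→79, due 87, lateness -8
Maximum = 11.
SPT (increasing processing time): Ticket 4 Ticket 2 Ticket 6 Ticket 5 Ticket 1 Ticket 3.
Ticket 4: 0→3, due 87, lateness -84
Ticket 2: 3→16, due 65, lateness -49
Ticket 6: 16→30, due 59, lateness -29
Ticket 5: 30→45, due 24, lateness 21
Ticket 1: 45→61, due 54, lateness 7
Ticket 3: 61→79, due 58, lateness 21
Maximum = 21.
LPT 25, FIFO 41, EDD 11, SPT 21 → minimum 11.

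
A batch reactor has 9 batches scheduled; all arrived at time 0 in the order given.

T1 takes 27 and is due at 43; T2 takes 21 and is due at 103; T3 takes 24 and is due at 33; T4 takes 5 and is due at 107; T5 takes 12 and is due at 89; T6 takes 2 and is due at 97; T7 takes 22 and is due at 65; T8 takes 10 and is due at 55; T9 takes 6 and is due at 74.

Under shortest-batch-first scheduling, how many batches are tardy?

SPT (increasing processing time): T6 T4 T9 T8 T5 T2 T7 T3 T1.
T6: 0→2, due 97, tardiness 0
T4: 2→7, due 107, tardiness 0
T9: 7→13, due 74, tardiness 0
T8: 13→23, due 55, tardiness 0
T5: 23→35, due 89, tardiness 0
T2: 35→56, due 103, tardiness 0
T7: 56→78, due 65, tardiness 13
T3: 78→102, due 33, tardiness 69
T1: 102→129, due 43, tardiness 86
Late batches: 3.

3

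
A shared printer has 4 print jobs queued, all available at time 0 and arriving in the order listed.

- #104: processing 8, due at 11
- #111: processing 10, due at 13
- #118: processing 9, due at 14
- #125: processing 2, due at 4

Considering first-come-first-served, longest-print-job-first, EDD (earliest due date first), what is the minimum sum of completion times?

FIFO (arrival order): #104 #111 #118 #125.
#104: 0→8
#111: 8→18
#118: 18→27
#125: 27→29
Sum = 8+18+27+29 = 82.
LPT (decreasing processing time): #111 #118 #104 #125.
#111: 0→10
#118: 10→19
#104: 19→27
#125: 27→29
Sum = 10+19+27+29 = 85.
EDD (increasing due date): #125 #104 #111 #118.
#125: 0→2
#104: 2→10
#111: 10→20
#118: 20→29
Sum = 2+10+20+29 = 61.
FIFO 82, LPT 85, EDD 61 → minimum 61.

61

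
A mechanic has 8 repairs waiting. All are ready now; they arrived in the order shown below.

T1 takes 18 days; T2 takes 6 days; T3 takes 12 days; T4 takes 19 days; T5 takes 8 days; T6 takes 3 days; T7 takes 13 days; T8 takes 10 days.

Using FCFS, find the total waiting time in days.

FIFO (arrival order): T1 T2 T3 T4 T5 T6 T7 T8.
T1: waits 0, runs 0→18
T2: waits 18, runs 18→24
T3: waits 24, runs 24→36
T4: waits 36, runs 36→55
T5: waits 55, runs 55→63
T6: waits 63, runs 63→66
T7: waits 66, runs 66→79
T8: waits 79, runs 79→89
Sum = 0+18+24+36+55+63+66+79 = 341.

341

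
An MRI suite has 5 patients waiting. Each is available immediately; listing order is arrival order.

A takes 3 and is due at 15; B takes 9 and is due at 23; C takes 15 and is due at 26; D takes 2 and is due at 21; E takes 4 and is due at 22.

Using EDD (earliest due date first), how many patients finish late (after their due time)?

1

EDD (increasing due date): A D E B C.
A: 0→3, due 15, tardiness 0
D: 3→5, due 21, tardiness 0
E: 5→9, due 22, tardiness 0
B: 9→18, due 23, tardiness 0
C: 18→33, due 26, tardiness 7
Late patients: 1.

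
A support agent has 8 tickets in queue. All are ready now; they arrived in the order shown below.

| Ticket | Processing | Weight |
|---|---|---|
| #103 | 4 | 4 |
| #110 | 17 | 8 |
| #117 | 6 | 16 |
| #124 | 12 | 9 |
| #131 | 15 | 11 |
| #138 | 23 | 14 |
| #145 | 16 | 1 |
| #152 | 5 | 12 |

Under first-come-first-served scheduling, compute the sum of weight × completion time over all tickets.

3908

FIFO (arrival order): #103 #110 #117 #124 #131 #138 #145 #152.
#103: finishes 4, weight 4, w·C = 16
#110: finishes 21, weight 8, w·C = 168
#117: finishes 27, weight 16, w·C = 432
#124: finishes 39, weight 9, w·C = 351
#131: finishes 54, weight 11, w·C = 594
#138: finishes 77, weight 14, w·C = 1078
#145: finishes 93, weight 1, w·C = 93
#152: finishes 98, weight 12, w·C = 1176
Sum = 16+168+432+351+594+1078+93+1176 = 3908.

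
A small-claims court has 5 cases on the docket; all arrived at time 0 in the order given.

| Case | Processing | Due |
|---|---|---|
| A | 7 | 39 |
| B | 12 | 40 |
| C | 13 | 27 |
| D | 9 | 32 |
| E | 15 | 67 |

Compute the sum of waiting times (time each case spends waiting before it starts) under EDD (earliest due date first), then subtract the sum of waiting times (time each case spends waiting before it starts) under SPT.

EDD (increasing due date): C D A B E.
C: waits 0, runs 0→13
D: waits 13, runs 13→22
A: waits 22, runs 22→29
B: waits 29, runs 29→41
E: waits 41, runs 41→56
Sum = 0+13+22+29+41 = 105.
SPT (increasing processing time): A D B C E.
A: waits 0, runs 0→7
D: waits 7, runs 7→16
B: waits 16, runs 16→28
C: waits 28, runs 28→41
E: waits 41, runs 41→56
Sum = 0+7+16+28+41 = 92.
Difference = 105 − 92 = 13.

13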